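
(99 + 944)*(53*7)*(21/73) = 8126013/73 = 111315.25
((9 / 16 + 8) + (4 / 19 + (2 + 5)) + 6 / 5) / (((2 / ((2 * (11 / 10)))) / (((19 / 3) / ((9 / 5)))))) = 283789 / 4320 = 65.69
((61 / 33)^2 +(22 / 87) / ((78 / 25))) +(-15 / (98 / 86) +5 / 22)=-379732219 / 40234194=-9.44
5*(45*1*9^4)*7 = 10333575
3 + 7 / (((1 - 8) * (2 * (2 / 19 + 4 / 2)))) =221 / 80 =2.76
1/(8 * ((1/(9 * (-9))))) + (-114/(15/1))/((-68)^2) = -14633/1445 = -10.13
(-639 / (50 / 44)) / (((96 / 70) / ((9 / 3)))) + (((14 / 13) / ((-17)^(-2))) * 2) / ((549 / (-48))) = -122232817 / 95160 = -1284.50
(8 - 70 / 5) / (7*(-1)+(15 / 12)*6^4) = -6 / 1613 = -0.00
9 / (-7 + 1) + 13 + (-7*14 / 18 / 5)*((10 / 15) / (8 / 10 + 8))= 3391 / 297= 11.42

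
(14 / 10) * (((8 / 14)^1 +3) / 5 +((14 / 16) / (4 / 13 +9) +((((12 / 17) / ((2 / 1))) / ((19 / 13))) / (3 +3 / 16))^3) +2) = 630184234131611 / 160261679026328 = 3.93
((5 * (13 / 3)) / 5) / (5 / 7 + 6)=91 / 141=0.65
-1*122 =-122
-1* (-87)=87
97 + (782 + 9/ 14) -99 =10929/ 14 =780.64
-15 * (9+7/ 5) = -156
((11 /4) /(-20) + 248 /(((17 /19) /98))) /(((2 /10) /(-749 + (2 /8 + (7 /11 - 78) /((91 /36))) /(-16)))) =-101468350.18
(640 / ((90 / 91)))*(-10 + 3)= -40768 / 9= -4529.78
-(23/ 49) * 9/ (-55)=207/ 2695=0.08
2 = 2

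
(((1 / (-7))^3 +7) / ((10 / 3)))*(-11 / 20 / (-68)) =99 / 5831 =0.02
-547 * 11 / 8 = -6017 / 8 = -752.12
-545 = -545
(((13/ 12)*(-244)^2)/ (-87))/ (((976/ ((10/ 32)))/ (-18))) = 3965/ 928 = 4.27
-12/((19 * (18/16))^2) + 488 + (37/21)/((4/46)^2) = 196768517/272916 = 720.99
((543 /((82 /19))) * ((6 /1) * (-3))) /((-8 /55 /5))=25534575 /328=77849.31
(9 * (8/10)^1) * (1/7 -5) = -1224/35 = -34.97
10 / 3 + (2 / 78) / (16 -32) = 693 / 208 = 3.33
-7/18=-0.39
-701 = -701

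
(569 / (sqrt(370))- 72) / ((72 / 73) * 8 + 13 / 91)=-5.28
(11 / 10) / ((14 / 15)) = 33 / 28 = 1.18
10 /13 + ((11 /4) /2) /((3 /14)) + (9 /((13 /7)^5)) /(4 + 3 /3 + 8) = 418034609 /57921708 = 7.22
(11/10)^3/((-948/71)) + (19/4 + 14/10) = 5735699/948000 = 6.05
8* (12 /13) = 96 /13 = 7.38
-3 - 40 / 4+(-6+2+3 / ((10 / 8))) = -73 / 5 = -14.60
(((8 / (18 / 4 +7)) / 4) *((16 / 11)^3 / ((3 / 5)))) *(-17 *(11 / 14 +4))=-46653440 / 642873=-72.57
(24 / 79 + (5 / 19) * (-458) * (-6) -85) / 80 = 958331 / 120080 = 7.98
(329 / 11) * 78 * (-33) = -76986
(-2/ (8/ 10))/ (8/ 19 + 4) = -95/ 168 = -0.57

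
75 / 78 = 25 / 26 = 0.96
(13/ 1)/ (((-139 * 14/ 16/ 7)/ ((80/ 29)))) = -8320/ 4031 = -2.06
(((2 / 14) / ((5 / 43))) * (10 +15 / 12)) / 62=387 / 1736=0.22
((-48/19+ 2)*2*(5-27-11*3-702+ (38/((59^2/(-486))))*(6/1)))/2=27459250/66139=415.17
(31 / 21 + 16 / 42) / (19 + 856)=13 / 6125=0.00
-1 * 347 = -347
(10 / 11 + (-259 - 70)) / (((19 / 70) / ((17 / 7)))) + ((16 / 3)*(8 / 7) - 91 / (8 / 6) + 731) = -39794273 / 17556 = -2266.71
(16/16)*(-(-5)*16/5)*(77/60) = 308/15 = 20.53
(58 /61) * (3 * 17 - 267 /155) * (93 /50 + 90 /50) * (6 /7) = 3987036 /27125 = 146.99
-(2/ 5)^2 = -4/ 25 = -0.16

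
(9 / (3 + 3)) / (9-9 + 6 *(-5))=-0.05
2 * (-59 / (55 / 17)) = -2006 / 55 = -36.47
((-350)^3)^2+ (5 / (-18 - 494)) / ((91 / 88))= 10706058999999999945 / 5824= 1838265624999999.99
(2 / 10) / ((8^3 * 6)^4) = 1 / 445302209249280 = 0.00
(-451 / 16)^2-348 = 114313 / 256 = 446.54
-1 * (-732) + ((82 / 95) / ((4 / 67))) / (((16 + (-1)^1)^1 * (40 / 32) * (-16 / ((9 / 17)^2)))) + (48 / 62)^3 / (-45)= 119738406488121 / 163582381000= 731.98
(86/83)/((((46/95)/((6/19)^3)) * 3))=15480/689149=0.02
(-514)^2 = 264196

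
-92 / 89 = -1.03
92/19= 4.84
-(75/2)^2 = -1406.25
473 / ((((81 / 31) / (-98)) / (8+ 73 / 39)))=-553234990 / 3159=-175129.78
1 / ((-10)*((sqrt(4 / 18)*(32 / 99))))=-0.66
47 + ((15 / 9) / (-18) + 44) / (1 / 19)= 47587 / 54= 881.24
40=40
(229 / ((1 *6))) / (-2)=-229 / 12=-19.08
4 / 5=0.80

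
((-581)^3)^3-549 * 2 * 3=-7543713593546005279286915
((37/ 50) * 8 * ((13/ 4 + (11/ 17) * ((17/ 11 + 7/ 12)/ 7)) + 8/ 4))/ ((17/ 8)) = 2302288/ 151725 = 15.17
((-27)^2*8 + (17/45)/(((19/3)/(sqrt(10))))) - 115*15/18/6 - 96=17*sqrt(10)/285 + 205921/36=5720.22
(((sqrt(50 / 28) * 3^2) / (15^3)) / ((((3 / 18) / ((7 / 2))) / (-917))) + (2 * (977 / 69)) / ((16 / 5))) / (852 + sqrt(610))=-195321 * sqrt(14) / 9066175 - 4885 * sqrt(610) / 400362288 + 917 * sqrt(2135) / 18132350 + 346835 / 33363524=-0.07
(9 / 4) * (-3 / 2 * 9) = -243 / 8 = -30.38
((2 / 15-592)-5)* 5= -8953 / 3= -2984.33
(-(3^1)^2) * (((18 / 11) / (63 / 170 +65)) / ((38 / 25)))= -0.15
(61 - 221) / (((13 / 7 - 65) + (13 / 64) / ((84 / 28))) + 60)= 215040 / 4133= 52.03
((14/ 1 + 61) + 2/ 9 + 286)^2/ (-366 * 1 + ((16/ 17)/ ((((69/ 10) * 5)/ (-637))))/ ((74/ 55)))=-152901737467/ 444023802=-344.35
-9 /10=-0.90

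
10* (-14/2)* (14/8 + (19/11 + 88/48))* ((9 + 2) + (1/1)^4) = -49070/11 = -4460.91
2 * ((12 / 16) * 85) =255 / 2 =127.50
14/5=2.80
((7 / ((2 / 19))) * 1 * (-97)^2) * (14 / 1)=8759779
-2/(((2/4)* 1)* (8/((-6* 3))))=9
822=822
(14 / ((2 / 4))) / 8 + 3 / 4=17 / 4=4.25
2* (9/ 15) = 6/ 5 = 1.20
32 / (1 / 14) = 448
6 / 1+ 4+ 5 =15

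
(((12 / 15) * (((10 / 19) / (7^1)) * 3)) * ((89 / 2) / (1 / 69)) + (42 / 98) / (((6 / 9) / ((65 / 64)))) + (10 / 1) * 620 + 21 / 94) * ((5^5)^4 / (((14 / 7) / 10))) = 2577221788883209228515625 / 800128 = 3221011874204138873.42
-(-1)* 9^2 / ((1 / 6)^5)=629856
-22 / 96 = -11 / 48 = -0.23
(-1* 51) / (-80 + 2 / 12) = 306 / 479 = 0.64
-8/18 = -4/9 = -0.44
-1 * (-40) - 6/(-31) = 1246/31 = 40.19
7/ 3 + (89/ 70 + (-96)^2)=1936117/ 210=9219.60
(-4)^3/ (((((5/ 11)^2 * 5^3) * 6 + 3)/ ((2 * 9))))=-46464/ 6371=-7.29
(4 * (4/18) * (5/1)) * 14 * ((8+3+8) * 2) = 21280/9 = 2364.44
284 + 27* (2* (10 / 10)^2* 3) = 446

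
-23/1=-23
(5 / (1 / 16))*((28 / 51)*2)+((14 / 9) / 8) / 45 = 2419319 / 27540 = 87.85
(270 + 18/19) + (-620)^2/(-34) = -11034.93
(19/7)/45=19/315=0.06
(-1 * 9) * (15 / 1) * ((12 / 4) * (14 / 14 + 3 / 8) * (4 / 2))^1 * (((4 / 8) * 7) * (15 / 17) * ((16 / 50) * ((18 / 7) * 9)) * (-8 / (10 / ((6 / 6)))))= 1732104 / 85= 20377.69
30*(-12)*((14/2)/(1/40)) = -100800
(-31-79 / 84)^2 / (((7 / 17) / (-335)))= -40995394855 / 49392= -830000.71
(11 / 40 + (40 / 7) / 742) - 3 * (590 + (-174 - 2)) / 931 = -2075067 / 1973720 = -1.05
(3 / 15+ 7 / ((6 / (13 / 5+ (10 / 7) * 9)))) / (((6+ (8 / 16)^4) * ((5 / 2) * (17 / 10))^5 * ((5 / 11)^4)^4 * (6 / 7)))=720656448092642527105024 / 945690277862548828125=762.04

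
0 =0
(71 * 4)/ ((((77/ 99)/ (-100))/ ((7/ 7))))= -255600/ 7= -36514.29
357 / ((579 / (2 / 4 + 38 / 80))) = 4641 / 7720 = 0.60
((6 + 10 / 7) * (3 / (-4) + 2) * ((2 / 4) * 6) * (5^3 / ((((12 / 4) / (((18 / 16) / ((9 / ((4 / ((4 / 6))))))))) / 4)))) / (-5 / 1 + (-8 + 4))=-386.90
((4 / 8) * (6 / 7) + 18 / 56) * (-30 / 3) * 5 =-37.50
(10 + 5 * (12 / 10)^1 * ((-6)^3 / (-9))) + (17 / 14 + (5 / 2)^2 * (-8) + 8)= 1585 / 14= 113.21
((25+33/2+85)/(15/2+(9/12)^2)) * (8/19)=16192/2451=6.61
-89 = -89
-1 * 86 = -86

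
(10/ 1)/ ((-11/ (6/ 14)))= -30/ 77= -0.39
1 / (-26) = -1 / 26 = -0.04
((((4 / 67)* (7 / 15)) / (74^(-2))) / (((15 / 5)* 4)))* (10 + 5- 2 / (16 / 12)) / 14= 4107 / 335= 12.26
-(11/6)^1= -1.83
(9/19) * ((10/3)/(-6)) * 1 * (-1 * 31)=155/19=8.16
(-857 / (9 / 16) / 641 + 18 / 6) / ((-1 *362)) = -3595 / 2088378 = -0.00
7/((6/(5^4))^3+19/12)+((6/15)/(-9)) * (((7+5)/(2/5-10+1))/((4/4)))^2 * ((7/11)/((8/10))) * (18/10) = 57916991254380/13477999997759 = 4.30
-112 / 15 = -7.47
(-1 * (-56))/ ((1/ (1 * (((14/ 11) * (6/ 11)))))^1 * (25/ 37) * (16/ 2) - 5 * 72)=-21756/ 136835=-0.16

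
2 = 2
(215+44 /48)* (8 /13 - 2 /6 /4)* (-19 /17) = -4086007 /31824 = -128.39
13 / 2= 6.50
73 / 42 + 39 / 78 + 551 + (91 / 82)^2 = 78293333 / 141204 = 554.47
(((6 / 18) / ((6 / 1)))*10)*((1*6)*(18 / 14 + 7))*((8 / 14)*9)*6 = 41760 / 49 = 852.24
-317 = -317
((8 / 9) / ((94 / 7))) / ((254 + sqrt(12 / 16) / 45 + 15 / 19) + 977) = 0.00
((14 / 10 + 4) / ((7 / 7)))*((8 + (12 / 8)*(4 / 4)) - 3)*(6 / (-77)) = -1053 / 385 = -2.74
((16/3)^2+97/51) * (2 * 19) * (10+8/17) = 12074.30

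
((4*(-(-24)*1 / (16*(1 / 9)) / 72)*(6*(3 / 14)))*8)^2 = 2916 / 49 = 59.51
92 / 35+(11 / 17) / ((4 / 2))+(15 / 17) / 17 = 60771 / 20230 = 3.00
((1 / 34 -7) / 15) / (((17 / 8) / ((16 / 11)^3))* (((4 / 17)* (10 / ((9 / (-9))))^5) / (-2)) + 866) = -20224 / 391235195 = -0.00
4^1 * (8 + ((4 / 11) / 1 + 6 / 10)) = 1972 / 55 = 35.85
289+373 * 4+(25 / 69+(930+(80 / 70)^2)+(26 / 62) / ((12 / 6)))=2712.88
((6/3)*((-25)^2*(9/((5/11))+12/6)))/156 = 13625/78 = 174.68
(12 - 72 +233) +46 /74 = 6424 /37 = 173.62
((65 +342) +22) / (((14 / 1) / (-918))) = -196911 / 7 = -28130.14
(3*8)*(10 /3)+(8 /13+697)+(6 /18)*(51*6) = 11435 /13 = 879.62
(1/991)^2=1/982081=0.00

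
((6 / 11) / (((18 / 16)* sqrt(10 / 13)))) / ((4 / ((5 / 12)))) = sqrt(130) / 198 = 0.06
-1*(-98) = 98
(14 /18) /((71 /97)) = 679 /639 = 1.06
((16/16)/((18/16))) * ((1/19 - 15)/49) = -0.27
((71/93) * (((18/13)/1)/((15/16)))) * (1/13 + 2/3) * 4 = 263552/78585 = 3.35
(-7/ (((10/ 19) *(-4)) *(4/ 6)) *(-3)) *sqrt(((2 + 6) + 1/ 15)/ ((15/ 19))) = -4389 *sqrt(19)/ 400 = -47.83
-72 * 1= -72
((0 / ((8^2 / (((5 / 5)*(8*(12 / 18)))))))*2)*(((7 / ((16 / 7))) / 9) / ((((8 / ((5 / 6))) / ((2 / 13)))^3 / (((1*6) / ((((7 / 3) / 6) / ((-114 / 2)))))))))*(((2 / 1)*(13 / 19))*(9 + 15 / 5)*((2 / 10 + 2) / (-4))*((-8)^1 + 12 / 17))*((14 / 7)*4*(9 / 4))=0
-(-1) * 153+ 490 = 643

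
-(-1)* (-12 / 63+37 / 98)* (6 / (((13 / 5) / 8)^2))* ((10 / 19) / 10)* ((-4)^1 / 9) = -352000 / 1416051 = -0.25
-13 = -13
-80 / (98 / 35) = -200 / 7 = -28.57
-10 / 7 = -1.43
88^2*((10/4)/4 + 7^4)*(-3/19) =-55794552/19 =-2936555.37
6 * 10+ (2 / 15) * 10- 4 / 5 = 908 / 15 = 60.53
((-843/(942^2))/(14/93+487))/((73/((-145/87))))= 8711/195649859964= 0.00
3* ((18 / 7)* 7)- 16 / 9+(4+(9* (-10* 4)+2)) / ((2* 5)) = 757 / 45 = 16.82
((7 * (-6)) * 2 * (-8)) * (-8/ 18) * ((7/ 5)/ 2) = -3136/ 15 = -209.07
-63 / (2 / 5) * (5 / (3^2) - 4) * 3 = 3255 / 2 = 1627.50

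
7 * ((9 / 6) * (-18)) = -189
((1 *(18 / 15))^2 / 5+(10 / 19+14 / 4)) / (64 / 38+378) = 20493 / 1803500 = 0.01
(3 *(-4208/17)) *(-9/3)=37872/17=2227.76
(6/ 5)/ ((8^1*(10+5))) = 1/ 100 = 0.01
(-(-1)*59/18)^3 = 205379/5832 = 35.22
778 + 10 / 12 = 4673 / 6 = 778.83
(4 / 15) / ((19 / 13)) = 52 / 285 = 0.18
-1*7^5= -16807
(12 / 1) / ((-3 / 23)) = -92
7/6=1.17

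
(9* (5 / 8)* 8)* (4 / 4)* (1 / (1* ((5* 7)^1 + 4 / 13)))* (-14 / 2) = -8.92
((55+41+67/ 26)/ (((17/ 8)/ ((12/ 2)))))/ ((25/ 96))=5905152/ 5525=1068.81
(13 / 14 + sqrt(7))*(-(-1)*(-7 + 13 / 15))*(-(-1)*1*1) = -92*sqrt(7) / 15-598 / 105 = -21.92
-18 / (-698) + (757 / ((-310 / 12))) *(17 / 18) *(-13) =58390838 / 162285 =359.80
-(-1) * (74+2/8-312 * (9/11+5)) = -76605/44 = -1741.02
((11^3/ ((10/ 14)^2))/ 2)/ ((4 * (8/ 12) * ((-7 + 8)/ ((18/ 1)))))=8804.56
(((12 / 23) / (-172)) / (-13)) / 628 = 0.00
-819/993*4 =-1092/331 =-3.30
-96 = -96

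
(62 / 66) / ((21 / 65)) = 2015 / 693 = 2.91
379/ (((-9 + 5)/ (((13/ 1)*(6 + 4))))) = -24635/ 2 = -12317.50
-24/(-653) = 24/653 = 0.04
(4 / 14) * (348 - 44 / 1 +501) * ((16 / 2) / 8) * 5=1150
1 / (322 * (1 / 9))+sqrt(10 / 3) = 1.85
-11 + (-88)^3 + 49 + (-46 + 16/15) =-10222184/15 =-681478.93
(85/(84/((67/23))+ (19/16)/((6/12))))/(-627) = -45560/10489083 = -0.00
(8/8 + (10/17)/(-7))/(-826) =-109/98294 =-0.00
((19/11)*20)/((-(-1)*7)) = 380/77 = 4.94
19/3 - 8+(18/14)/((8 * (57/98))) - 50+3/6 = -11603/228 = -50.89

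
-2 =-2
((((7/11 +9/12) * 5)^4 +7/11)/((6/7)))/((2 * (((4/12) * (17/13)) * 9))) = 87522139523/254870528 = 343.40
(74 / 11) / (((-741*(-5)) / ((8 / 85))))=592 / 3464175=0.00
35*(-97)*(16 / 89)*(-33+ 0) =1792560 / 89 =20141.12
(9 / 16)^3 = 729 / 4096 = 0.18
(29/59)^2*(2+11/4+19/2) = 47937/13924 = 3.44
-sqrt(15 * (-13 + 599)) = -93.75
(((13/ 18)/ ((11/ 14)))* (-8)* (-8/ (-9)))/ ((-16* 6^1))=182/ 2673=0.07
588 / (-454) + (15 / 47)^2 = -598371 / 501443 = -1.19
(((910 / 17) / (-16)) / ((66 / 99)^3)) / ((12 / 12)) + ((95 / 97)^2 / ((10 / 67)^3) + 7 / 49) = 99369371921 / 358294720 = 277.34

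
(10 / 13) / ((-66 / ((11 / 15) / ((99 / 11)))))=-1 / 1053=-0.00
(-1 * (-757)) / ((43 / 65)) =1144.30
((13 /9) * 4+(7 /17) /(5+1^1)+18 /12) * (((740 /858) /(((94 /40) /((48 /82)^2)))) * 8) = 7.39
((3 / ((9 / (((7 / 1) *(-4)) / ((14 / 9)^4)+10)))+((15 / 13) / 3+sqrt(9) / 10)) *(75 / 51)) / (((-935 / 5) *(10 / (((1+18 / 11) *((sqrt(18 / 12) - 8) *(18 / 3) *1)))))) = 37612826 / 155926771 - 18806413 *sqrt(6) / 1247414168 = 0.20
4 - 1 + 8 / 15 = 53 / 15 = 3.53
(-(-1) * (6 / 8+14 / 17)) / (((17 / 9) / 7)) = 5.83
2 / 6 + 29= 88 / 3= 29.33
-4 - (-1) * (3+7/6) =1/6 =0.17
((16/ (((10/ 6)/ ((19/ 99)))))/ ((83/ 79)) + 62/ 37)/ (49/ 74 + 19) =3475364/ 19926225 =0.17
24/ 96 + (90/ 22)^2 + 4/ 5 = 43041/ 2420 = 17.79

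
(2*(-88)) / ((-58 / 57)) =5016 / 29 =172.97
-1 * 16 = -16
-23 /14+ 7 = 75 /14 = 5.36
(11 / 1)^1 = 11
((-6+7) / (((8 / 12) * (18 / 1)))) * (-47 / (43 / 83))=-3901 / 516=-7.56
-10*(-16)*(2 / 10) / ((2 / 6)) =96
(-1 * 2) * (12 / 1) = -24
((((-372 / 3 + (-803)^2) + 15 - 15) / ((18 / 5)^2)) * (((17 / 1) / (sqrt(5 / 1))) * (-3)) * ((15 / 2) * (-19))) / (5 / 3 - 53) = -1735277125 * sqrt(5) / 1232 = -3149511.05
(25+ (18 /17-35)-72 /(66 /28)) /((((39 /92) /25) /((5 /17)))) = -6532000 /9537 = -684.91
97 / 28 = 3.46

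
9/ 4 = 2.25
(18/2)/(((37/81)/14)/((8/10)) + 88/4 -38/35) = 204120/475261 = 0.43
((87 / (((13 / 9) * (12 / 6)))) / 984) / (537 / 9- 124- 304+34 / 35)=-27405 / 328950544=-0.00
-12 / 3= -4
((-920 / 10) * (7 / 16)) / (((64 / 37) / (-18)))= 53613 / 128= 418.85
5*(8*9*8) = 2880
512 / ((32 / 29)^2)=841 / 2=420.50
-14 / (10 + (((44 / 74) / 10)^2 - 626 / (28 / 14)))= 239575 / 5185027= 0.05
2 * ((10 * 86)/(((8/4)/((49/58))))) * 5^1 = 105350/29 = 3632.76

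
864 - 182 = 682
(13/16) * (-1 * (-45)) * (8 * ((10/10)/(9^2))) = 65/18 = 3.61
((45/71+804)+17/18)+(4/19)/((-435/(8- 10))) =2836355803/3520890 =805.58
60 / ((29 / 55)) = 3300 / 29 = 113.79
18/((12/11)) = 16.50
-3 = -3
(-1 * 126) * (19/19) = -126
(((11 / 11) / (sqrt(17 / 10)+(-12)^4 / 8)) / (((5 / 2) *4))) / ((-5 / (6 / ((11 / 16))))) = -248832 / 3695154265+48 *sqrt(170) / 18475771325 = -0.00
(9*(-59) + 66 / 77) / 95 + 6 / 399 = -3701 / 665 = -5.57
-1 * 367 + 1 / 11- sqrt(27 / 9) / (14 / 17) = -4036 / 11- 17 * sqrt(3) / 14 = -369.01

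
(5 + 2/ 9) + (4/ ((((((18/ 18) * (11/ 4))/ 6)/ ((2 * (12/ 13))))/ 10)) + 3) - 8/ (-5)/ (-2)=1084562/ 6435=168.54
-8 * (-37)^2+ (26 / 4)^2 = -10909.75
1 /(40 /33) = 33 /40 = 0.82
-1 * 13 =-13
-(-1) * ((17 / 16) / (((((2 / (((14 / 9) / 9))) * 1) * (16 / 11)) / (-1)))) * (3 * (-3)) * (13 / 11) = 1547 / 2304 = 0.67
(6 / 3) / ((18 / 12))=4 / 3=1.33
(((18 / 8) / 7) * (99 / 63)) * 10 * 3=1485 / 98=15.15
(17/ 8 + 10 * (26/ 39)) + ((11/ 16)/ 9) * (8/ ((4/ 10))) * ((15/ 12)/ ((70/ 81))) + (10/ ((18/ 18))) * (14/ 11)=175403/ 7392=23.73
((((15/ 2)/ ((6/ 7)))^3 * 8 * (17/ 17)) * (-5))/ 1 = -214375/ 8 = -26796.88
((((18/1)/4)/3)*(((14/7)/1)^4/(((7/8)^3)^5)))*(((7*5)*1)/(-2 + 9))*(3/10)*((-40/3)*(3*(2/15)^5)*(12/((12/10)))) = -4.50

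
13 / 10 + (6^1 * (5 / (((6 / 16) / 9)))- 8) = 7133 / 10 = 713.30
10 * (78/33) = 260/11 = 23.64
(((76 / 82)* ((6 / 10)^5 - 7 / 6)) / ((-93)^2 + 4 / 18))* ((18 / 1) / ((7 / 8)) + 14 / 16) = -4327203 / 1729175000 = -0.00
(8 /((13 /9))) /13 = 72 /169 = 0.43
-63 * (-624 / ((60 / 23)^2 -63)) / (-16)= 43.72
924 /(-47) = -19.66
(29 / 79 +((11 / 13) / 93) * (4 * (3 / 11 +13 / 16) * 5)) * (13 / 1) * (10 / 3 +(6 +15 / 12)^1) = 27392503 / 352656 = 77.67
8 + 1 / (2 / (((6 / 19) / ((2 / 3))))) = 313 / 38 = 8.24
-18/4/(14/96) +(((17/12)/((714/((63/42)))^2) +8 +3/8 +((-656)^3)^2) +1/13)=165696226724752930713205/2079168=79693524873773033.59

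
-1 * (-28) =28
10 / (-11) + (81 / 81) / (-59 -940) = -10001 / 10989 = -0.91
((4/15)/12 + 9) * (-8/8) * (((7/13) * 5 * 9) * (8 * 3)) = -68208/13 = -5246.77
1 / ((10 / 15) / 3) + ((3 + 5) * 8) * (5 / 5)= 137 / 2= 68.50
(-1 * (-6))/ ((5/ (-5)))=-6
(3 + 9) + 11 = 23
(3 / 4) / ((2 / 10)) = 15 / 4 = 3.75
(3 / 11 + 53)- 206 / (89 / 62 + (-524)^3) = 5227369189906 / 98124674989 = 53.27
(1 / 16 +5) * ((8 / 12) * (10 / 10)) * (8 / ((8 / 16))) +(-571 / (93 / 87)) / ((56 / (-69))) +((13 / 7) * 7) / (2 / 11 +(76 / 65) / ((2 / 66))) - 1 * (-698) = 33935495997 / 24059224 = 1410.50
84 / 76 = 21 / 19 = 1.11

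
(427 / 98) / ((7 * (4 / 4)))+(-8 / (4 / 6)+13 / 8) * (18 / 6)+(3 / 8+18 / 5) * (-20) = -43121 / 392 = -110.00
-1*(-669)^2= -447561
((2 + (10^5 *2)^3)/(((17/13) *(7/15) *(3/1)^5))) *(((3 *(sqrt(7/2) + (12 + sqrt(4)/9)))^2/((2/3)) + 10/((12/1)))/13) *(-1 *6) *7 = -467472500011799738.41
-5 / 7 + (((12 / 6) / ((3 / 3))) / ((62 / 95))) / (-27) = -4850 / 5859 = -0.83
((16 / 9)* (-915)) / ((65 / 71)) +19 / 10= -692219 / 390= -1774.92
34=34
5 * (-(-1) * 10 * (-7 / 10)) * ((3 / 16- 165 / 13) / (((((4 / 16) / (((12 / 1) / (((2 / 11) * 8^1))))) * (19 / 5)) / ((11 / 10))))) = 33045705 / 7904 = 4180.88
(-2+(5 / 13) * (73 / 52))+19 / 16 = -737 / 2704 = -0.27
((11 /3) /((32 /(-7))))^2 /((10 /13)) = 77077 /92160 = 0.84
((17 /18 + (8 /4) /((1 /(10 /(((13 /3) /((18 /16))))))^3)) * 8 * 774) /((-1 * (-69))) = 977861237 /303186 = 3225.28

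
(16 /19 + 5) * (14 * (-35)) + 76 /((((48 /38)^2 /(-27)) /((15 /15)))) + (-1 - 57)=-1278835 /304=-4206.69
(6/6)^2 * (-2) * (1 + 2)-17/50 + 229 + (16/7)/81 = 6313211/28350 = 222.69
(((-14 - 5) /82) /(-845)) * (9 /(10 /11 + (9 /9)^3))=627 /485030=0.00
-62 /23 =-2.70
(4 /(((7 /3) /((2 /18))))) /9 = 4 /189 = 0.02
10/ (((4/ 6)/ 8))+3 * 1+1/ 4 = 493/ 4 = 123.25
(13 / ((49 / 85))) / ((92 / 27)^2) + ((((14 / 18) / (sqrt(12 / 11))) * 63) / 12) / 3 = 49 * sqrt(33) / 216 + 805545 / 414736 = 3.25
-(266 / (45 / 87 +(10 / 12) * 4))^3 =-329661.51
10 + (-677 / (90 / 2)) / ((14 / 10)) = -47 / 63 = -0.75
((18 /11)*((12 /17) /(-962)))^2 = 11664 /8090462809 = 0.00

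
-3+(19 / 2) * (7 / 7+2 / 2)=16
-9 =-9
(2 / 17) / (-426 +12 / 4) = -2 / 7191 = -0.00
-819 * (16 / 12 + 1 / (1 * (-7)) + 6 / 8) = -6357 / 4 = -1589.25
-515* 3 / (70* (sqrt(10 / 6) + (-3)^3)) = 309* sqrt(15) / 30548 + 25029 / 30548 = 0.86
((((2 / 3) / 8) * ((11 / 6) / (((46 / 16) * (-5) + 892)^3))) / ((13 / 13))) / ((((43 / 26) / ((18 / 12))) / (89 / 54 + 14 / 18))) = 599456 / 1205453309319063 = 0.00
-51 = -51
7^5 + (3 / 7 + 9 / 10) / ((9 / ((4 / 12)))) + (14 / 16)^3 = 2710748941 / 161280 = 16807.72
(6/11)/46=3/253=0.01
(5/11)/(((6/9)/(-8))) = -60/11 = -5.45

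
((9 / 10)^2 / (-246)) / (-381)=9 / 1041400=0.00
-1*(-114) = 114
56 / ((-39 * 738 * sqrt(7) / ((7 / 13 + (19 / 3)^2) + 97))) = -64420 * sqrt(7) / 1683747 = -0.10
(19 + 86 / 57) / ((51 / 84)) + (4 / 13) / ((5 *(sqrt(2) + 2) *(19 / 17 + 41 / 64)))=4074277628 / 120490305 - 2176 *sqrt(2) / 124345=33.79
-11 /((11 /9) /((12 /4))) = -27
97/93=1.04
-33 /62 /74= -33 /4588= -0.01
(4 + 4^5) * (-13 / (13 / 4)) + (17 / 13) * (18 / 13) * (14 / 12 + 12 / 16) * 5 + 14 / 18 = -12453553 / 3042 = -4093.87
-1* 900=-900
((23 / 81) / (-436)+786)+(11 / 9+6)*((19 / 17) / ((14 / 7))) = 474315071 / 600372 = 790.04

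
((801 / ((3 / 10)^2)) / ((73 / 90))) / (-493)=-801000 / 35989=-22.26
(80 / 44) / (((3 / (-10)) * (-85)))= 40 / 561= 0.07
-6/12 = -1/2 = -0.50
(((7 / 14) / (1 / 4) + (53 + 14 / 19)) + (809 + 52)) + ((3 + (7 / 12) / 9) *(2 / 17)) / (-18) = 287808743 / 313956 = 916.72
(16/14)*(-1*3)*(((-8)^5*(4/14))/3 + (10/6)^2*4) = 1567264/147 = 10661.66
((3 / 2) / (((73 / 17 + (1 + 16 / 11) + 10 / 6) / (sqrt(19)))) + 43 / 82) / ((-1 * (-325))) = 43 / 26650 + 1683 * sqrt(19) / 3068650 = 0.00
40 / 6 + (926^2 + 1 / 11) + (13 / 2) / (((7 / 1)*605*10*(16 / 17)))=3486181899863 / 4065600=857482.76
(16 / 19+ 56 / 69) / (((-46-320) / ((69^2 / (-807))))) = 24932 / 935313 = 0.03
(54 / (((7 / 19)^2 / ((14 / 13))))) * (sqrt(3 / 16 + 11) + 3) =116964 / 91 + 9747 * sqrt(179) / 91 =2718.35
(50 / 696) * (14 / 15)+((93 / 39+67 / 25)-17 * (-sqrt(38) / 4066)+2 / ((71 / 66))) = 7.02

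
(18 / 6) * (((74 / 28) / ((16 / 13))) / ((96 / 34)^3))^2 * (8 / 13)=429576315493 / 25570087796736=0.02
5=5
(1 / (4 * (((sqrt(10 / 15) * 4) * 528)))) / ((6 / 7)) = 7 * sqrt(6) / 101376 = 0.00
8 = 8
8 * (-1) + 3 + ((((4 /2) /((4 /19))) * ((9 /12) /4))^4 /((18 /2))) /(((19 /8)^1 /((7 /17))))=-10709003 /2228224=-4.81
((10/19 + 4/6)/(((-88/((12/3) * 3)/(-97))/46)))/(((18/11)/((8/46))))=13192/171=77.15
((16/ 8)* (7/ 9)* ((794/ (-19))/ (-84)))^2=157609/ 263169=0.60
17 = 17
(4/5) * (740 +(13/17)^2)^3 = 39217315167785556/120687845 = 324948342.29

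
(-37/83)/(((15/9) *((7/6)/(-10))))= 2.29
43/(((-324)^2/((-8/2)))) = -43/26244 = -0.00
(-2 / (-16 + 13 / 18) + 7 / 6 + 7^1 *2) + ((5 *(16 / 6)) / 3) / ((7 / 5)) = 640061 / 34650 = 18.47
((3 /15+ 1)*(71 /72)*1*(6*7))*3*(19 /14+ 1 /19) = 15975 /76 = 210.20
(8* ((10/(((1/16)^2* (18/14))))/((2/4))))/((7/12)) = 54613.33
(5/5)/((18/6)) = 1/3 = 0.33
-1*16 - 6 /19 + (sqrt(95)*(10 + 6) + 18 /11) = -3068 /209 + 16*sqrt(95) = 141.27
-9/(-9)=1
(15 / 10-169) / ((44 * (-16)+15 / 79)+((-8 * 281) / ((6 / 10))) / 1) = 0.04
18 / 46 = 9 / 23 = 0.39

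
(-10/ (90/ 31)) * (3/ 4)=-2.58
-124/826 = -62/413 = -0.15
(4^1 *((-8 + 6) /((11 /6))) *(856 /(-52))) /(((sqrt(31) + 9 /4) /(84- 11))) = -26994816 /59345 + 11997696 *sqrt(31) /59345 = 670.75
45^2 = 2025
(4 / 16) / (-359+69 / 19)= -19 / 27008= -0.00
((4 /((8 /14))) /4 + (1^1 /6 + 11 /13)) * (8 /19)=862 /741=1.16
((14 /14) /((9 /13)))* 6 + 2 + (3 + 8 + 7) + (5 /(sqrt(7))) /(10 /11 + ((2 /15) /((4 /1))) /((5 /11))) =8250* sqrt(7) /11347 + 86 /3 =30.59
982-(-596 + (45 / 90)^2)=6311 / 4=1577.75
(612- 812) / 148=-50 / 37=-1.35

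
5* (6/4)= 15/2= 7.50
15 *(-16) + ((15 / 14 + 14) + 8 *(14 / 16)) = -3051 / 14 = -217.93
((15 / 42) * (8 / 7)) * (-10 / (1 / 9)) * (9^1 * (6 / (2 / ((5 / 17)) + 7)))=-162000 / 1127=-143.74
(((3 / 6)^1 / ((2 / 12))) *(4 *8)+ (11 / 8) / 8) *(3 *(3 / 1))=55395 / 64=865.55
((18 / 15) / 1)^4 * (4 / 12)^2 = 144 / 625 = 0.23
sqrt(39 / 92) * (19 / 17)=19 * sqrt(897) / 782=0.73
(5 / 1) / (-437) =-5 / 437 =-0.01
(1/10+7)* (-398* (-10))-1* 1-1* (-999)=29256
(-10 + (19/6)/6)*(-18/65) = 341/130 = 2.62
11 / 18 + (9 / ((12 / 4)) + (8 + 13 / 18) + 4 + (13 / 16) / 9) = 2365 / 144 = 16.42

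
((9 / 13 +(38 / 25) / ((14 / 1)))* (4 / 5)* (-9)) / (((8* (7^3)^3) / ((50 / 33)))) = -5466 / 201969803035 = -0.00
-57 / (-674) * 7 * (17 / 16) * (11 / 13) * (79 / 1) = 5894427 / 140192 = 42.05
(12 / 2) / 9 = 0.67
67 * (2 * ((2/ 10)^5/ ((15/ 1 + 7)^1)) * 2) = 134/ 34375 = 0.00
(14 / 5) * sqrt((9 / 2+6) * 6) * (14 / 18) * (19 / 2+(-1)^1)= 833 * sqrt(7) / 15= 146.93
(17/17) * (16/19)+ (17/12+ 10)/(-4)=-1835/912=-2.01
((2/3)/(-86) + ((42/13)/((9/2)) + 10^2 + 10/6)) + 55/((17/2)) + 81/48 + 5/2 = 51560215/456144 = 113.03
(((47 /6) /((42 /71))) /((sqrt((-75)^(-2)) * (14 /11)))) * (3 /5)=468.20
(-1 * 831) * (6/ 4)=-1246.50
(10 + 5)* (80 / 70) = 120 / 7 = 17.14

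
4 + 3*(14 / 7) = 10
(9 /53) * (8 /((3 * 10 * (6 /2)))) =4 /265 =0.02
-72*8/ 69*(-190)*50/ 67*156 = 284544000/ 1541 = 184648.93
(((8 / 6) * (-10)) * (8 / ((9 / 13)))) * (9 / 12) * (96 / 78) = -1280 / 9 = -142.22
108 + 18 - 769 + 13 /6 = -3845 /6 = -640.83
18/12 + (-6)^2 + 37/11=899/22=40.86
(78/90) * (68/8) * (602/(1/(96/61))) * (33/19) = 70246176/5795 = 12121.86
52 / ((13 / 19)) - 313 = -237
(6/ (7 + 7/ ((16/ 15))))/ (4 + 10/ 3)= 144/ 2387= 0.06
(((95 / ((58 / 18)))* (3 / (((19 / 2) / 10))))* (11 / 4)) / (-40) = -1485 / 232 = -6.40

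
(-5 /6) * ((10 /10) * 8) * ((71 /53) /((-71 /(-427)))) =-8540 /159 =-53.71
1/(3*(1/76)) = 76/3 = 25.33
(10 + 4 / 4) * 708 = 7788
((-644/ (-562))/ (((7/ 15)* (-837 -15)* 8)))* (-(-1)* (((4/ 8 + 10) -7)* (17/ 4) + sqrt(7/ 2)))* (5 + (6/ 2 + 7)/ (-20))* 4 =-123165/ 1276864 -1035* sqrt(14)/ 319216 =-0.11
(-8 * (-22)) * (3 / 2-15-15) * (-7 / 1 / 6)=5852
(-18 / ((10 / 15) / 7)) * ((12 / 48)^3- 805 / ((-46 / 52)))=-11007549 / 64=-171992.95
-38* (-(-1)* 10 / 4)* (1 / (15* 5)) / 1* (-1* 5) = 19 / 3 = 6.33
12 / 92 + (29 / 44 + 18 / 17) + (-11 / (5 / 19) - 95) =-11608541 / 86020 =-134.95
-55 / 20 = -2.75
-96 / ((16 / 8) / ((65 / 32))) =-195 / 2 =-97.50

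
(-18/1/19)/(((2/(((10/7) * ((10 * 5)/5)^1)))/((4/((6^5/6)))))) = -25/1197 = -0.02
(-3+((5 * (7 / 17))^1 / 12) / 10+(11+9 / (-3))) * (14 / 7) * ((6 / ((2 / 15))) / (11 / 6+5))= 92115 / 1394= 66.08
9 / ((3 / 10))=30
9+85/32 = 373/32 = 11.66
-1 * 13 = -13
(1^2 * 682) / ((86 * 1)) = 341 / 43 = 7.93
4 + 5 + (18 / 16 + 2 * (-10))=-79 / 8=-9.88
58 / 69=0.84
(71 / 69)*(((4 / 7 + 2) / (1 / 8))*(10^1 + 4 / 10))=220.14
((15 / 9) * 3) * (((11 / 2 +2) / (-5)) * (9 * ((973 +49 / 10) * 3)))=-792099 / 4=-198024.75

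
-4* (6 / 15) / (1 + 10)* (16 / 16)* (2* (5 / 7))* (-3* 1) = 48 / 77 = 0.62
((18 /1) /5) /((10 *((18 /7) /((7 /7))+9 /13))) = 91 /825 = 0.11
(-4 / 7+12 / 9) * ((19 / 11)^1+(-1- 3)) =-1.73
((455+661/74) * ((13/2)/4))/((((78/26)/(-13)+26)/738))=2140915491/99160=21590.52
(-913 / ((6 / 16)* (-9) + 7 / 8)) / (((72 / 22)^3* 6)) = 1215203 / 699840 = 1.74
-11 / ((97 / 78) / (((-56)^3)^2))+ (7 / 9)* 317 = -238154043143989 / 873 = -272799591230.23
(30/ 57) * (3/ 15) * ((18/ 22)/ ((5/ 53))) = 954/ 1045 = 0.91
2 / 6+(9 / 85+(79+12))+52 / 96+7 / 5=63499 / 680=93.38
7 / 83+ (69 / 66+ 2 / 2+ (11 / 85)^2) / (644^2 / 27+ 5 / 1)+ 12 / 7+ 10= 452049517054419 / 38313316106450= 11.80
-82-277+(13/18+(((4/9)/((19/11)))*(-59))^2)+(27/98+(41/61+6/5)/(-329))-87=-4406433115727/20539317015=-214.54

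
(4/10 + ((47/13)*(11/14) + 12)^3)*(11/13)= 1083900924051/391856920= 2766.06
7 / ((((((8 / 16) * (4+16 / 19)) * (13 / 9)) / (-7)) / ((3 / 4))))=-25137 / 2392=-10.51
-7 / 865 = -0.01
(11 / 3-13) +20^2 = 1172 / 3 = 390.67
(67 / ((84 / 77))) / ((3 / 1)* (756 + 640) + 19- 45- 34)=0.01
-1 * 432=-432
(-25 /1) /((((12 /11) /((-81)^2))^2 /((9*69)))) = -8984926840725 /16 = -561557927545.31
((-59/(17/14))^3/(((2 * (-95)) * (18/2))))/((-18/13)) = -1831569922/37805535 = -48.45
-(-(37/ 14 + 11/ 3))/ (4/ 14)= 22.08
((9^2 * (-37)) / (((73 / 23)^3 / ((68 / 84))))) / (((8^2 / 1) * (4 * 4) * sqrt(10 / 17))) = -206632161 * sqrt(170) / 27884738560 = -0.10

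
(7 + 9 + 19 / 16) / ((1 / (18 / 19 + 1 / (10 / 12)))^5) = 242897776704 / 309512375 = 784.78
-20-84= -104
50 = 50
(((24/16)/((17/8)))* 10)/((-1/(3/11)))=-360/187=-1.93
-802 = -802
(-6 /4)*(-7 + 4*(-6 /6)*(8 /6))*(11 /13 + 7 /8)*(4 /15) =6623 /780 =8.49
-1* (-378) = 378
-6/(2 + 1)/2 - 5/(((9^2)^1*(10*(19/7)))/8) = -1567/1539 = -1.02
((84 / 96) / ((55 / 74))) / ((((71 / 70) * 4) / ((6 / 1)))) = 5439 / 3124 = 1.74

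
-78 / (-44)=39 / 22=1.77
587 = 587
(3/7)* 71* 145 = 30885/7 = 4412.14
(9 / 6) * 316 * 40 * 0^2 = 0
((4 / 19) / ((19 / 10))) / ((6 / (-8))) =-160 / 1083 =-0.15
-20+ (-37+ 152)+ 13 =108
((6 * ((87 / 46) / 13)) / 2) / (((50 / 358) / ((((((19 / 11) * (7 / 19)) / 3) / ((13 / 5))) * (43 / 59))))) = 4687473 / 25226630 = 0.19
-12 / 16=-3 / 4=-0.75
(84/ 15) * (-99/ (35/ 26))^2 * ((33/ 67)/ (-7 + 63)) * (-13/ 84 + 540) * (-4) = -1652450030946/ 2872625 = -575240.43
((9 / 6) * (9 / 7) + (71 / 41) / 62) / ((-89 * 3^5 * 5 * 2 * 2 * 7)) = -17407 / 26938158660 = -0.00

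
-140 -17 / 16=-2257 / 16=-141.06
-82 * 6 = -492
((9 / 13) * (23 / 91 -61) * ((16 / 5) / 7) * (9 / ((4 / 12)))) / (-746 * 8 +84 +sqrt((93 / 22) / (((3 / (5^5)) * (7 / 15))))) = 537321600 * sqrt(14322) / 44139809350819 +2782208259072 / 31528435250585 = 0.09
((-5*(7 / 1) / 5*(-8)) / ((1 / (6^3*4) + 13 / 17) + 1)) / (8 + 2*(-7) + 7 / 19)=-15628032 / 2775259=-5.63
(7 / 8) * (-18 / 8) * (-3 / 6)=63 / 64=0.98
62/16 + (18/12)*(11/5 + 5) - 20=-5.32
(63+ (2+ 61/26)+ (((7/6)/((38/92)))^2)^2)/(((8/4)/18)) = 35952912017/30495114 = 1178.97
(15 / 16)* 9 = 135 / 16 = 8.44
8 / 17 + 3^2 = 161 / 17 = 9.47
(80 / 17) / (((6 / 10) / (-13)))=-5200 / 51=-101.96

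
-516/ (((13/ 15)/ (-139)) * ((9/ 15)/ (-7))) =-12551700/ 13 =-965515.38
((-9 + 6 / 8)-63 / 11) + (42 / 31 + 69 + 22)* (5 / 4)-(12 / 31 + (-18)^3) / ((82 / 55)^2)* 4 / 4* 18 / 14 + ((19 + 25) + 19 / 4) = 3523.33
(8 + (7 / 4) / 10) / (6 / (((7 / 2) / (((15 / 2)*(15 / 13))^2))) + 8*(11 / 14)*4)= 386841 / 7264760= 0.05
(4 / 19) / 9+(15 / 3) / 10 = 179 / 342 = 0.52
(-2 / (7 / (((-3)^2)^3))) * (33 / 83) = -48114 / 581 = -82.81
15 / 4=3.75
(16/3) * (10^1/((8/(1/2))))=10/3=3.33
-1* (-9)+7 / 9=88 / 9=9.78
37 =37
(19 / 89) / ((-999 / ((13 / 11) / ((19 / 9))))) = -13 / 108669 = -0.00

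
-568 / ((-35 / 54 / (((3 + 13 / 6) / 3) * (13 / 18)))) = 114452 / 105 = 1090.02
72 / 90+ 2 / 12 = 29 / 30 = 0.97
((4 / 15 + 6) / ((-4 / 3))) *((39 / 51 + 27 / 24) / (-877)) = 12079 / 1192720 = 0.01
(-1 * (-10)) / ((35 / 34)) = 68 / 7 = 9.71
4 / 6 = 0.67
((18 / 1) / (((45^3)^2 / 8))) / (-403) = -16 / 371824171875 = -0.00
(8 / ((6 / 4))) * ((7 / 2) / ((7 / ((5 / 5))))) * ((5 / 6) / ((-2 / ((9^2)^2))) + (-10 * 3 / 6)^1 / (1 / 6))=-7370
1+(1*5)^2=26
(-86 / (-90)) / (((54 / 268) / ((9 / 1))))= 5762 / 135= 42.68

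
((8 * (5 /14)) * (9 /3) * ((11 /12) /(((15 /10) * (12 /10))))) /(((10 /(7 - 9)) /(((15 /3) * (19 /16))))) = -5225 /1008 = -5.18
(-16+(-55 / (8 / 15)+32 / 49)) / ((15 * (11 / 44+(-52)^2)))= -46441 / 15900990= -0.00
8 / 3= 2.67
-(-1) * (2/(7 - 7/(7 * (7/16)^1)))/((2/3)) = 7/11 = 0.64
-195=-195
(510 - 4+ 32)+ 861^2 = 741859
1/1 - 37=-36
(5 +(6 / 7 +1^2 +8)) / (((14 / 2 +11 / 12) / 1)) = 1248 / 665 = 1.88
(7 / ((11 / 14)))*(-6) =-588 / 11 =-53.45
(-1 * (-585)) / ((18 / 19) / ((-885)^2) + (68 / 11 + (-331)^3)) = -818470125 / 50737711309781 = -0.00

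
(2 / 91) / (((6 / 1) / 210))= 10 / 13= 0.77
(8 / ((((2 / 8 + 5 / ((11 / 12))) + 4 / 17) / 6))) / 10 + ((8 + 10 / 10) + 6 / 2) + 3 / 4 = 401591 / 29620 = 13.56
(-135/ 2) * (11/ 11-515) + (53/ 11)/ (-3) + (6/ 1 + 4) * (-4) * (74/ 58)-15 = 33138383/ 957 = 34627.36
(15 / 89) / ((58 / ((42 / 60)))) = 21 / 10324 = 0.00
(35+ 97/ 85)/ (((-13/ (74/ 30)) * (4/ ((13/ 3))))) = -9472/ 1275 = -7.43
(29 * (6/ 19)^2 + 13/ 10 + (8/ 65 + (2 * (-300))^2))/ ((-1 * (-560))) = 3379000501/ 5256160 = 642.86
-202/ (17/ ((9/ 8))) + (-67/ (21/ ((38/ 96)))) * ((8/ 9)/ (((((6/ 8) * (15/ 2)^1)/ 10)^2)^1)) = -52827835/ 3123036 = -16.92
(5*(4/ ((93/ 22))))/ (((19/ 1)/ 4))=1760/ 1767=1.00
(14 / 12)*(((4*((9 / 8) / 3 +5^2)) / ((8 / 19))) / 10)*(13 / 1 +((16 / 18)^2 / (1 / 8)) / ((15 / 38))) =951741749 / 1166400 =815.97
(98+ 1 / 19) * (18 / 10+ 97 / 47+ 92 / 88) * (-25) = -236424015 / 19646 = -12034.21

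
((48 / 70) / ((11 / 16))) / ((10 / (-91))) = -2496 / 275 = -9.08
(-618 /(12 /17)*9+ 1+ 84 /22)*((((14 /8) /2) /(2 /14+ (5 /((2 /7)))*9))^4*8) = -998711419643 /16702519666483904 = -0.00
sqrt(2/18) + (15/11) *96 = 4331/33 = 131.24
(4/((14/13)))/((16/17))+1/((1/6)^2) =2237/56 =39.95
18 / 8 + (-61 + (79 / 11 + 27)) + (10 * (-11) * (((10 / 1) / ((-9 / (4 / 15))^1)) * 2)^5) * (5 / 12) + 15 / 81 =-39838869541 / 1894055724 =-21.03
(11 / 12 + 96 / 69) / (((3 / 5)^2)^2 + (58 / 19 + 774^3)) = 7564375 / 1519727021089764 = 0.00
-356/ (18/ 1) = -178/ 9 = -19.78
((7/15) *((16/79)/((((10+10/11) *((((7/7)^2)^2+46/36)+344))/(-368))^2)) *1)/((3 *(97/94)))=20382208/70347297875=0.00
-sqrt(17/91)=-0.43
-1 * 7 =-7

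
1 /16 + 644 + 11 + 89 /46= 241775 /368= 657.00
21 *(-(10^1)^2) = -2100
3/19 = 0.16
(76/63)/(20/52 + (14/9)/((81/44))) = 80028/81571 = 0.98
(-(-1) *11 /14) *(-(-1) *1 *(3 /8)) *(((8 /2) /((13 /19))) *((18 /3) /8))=1.29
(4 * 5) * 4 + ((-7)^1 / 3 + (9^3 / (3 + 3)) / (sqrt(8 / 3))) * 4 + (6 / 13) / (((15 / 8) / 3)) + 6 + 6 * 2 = 17434 / 195 + 243 * sqrt(6) / 2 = 387.02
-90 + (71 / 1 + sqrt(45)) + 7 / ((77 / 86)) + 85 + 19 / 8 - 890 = -71615 / 88 + 3 * sqrt(5) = -807.10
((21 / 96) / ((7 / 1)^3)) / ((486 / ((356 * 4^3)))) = 356 / 11907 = 0.03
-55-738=-793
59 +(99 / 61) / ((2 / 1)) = 7297 / 122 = 59.81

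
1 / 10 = 0.10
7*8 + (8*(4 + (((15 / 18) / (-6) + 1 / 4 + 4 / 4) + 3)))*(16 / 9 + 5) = 40160 / 81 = 495.80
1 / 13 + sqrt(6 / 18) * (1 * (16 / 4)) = 1 / 13 + 4 * sqrt(3) / 3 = 2.39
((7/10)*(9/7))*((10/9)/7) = 1/7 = 0.14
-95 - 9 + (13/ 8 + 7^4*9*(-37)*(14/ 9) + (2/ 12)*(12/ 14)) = -69653933/ 56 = -1243820.23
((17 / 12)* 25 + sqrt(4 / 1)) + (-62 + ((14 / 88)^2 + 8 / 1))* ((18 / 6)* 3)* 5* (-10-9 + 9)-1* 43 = 70517911 / 2904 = 24283.03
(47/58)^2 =2209/3364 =0.66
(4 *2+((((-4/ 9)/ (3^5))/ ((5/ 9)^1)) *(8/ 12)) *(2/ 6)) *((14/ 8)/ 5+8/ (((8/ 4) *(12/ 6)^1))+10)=5401396/ 54675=98.79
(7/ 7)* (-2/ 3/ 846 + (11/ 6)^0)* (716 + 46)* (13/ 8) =523367/ 423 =1237.27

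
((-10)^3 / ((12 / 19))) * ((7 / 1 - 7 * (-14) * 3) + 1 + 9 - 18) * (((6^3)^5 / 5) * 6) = -261751980913459200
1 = 1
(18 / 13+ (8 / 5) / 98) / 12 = 2231 / 19110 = 0.12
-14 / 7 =-2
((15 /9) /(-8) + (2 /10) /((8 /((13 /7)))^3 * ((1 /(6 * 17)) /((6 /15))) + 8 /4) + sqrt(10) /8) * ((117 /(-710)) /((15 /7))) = 382255601 /31496594000 - 273 * sqrt(10) /28400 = -0.02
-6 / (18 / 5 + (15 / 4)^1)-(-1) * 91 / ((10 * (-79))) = -36059 / 38710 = -0.93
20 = 20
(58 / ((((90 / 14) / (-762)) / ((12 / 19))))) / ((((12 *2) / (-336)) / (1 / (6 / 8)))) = 23099776 / 285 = 81051.85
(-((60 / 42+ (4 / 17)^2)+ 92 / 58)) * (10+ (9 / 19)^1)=-35843084 / 1114673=-32.16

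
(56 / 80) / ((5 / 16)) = 56 / 25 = 2.24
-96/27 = -32/9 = -3.56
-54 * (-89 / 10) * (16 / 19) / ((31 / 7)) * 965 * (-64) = -3324367872 / 589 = -5644088.07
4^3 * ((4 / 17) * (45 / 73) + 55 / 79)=53.84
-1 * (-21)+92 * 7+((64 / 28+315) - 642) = 2382 / 7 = 340.29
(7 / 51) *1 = 7 / 51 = 0.14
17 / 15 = 1.13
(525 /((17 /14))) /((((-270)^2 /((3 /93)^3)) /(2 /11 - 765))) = -412237 /2707465662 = -0.00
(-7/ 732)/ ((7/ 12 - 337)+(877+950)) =-7/ 1091107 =-0.00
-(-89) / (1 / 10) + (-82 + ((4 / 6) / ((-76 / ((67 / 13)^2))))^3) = 5778022511399399 / 7151129913096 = 807.99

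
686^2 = 470596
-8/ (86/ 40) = -160/ 43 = -3.72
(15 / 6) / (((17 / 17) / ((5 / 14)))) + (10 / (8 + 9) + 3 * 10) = 14985 / 476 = 31.48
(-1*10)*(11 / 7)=-15.71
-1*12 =-12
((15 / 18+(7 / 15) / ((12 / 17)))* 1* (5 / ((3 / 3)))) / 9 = 269 / 324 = 0.83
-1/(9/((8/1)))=-8/9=-0.89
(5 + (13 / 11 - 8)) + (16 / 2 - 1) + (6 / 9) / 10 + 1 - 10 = -619 / 165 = -3.75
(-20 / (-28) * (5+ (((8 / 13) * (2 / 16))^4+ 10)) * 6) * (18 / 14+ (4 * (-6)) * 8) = -17158060800 / 1399489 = -12260.23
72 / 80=9 / 10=0.90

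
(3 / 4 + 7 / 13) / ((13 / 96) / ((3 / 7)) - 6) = -4824 / 21281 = -0.23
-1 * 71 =-71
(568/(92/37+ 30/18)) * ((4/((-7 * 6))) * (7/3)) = -42032/1383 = -30.39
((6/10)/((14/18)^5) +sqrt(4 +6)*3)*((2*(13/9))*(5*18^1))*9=82904796/16807 +7020*sqrt(10)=27131.94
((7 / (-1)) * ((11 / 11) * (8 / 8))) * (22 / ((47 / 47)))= -154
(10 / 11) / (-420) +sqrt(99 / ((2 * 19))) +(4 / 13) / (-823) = -12547 / 4942938 +3 * sqrt(418) / 38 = 1.61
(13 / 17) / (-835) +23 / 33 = 326056 / 468435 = 0.70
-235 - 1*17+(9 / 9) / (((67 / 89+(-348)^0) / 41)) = -35663 / 156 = -228.61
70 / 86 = 0.81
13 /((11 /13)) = 169 /11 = 15.36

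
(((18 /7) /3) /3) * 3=6 /7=0.86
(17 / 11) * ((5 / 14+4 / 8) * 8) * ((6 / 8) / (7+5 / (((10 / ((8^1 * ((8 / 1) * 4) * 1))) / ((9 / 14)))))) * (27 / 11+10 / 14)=149328 / 529375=0.28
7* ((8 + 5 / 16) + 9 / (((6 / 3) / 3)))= 2443 / 16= 152.69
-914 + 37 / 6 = -5447 / 6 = -907.83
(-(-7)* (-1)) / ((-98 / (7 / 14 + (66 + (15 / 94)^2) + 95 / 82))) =24520289 / 5071864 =4.83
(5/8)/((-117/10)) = -25/468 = -0.05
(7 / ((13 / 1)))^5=16807 / 371293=0.05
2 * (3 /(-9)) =-2 /3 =-0.67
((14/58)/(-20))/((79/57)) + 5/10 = 22511/45820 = 0.49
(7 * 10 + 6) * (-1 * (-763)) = 57988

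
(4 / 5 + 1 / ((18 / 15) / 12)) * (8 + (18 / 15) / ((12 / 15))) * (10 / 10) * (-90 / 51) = -3078 / 17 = -181.06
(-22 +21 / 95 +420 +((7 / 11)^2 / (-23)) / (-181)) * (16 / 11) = 304901591488 / 526390535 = 579.23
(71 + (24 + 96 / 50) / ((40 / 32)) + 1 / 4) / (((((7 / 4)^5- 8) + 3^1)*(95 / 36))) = 423871488 / 138783125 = 3.05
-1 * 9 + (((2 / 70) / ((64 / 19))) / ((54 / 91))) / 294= -45722633 / 5080320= -9.00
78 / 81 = 26 / 27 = 0.96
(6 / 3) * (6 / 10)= 6 / 5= 1.20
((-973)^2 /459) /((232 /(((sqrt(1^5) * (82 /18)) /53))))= 38815889 /50794776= 0.76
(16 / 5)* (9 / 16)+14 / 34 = 188 / 85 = 2.21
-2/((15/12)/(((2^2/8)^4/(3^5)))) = -1/2430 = -0.00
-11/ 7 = -1.57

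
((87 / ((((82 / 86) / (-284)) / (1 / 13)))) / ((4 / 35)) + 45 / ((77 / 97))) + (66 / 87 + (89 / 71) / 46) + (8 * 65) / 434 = -2094678142868737 / 120501875494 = -17382.95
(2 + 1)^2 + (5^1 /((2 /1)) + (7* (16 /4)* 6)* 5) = 1703 /2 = 851.50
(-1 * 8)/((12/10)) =-20/3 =-6.67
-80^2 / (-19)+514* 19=191954 / 19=10102.84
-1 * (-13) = 13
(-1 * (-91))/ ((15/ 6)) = 182/ 5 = 36.40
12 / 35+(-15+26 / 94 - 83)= -160191 / 1645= -97.38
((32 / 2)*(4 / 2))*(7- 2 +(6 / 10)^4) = 102592 / 625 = 164.15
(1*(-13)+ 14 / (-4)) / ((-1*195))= 11 / 130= 0.08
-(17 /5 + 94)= -97.40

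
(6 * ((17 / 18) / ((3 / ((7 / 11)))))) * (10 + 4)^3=3298.34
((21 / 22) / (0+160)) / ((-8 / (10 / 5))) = -21 / 14080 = -0.00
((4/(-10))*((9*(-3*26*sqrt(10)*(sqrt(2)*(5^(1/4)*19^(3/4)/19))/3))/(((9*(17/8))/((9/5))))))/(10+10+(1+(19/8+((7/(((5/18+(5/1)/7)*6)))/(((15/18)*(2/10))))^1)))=299520*95^(3/4)/9829213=0.93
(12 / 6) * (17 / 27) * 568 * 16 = 11444.15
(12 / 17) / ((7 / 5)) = 60 / 119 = 0.50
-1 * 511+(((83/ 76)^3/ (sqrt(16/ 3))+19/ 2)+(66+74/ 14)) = -6023/ 14+571787 * sqrt(3)/ 1755904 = -429.65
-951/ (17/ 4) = -3804/ 17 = -223.76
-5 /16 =-0.31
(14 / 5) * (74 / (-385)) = -148 / 275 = -0.54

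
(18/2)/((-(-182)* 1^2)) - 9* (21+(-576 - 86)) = 1049967/182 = 5769.05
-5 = -5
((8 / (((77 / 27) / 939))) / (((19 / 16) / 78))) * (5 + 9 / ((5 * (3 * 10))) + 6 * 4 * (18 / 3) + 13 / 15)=948752258688 / 36575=25939911.38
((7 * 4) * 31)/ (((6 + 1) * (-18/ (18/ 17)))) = -124/ 17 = -7.29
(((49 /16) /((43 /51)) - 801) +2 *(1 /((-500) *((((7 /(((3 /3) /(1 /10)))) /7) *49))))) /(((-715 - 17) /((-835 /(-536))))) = 112227709571 /66134853120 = 1.70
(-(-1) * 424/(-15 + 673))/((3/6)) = 424/329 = 1.29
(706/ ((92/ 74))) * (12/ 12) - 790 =-5109/ 23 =-222.13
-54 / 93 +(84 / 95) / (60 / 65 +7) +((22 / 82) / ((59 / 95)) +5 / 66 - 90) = -4356703548137 / 48428646090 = -89.96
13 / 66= 0.20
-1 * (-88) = 88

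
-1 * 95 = -95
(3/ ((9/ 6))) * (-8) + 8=-8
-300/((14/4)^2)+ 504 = 23496/49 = 479.51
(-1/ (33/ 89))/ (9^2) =-89/ 2673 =-0.03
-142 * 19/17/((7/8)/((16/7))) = -345344/833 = -414.58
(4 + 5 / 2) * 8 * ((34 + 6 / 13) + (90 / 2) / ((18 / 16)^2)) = 32768 / 9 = 3640.89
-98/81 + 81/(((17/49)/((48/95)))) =15273202/130815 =116.75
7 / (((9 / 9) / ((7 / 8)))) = 6.12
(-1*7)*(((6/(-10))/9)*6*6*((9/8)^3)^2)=11160261/327680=34.06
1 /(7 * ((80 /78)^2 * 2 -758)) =-1521 /8048026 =-0.00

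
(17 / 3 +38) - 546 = -1507 / 3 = -502.33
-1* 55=-55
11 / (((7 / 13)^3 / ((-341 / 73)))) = -8240947 / 25039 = -329.12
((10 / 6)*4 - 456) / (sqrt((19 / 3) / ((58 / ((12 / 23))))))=-674*sqrt(25346) / 57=-1882.52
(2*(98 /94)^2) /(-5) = -4802 /11045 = -0.43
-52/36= -13/9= -1.44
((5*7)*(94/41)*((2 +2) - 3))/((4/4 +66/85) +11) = 139825/22263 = 6.28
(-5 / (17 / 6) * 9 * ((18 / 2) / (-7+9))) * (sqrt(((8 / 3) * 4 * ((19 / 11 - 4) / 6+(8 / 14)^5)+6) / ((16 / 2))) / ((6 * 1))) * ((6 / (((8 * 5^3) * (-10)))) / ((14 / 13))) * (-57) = -60021 * sqrt(167163227) / 3591896000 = -0.22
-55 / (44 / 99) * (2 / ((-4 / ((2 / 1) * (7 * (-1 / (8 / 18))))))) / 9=-3465 / 16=-216.56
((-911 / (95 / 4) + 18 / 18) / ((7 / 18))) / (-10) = 4563 / 475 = 9.61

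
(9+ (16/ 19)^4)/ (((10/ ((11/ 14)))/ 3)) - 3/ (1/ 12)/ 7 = -2.90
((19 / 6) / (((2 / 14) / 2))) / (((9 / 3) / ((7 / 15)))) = 931 / 135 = 6.90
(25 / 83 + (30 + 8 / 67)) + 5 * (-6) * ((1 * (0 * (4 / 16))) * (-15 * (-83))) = 169169 / 5561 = 30.42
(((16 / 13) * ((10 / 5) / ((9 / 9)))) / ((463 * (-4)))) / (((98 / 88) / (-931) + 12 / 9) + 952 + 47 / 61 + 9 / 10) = -6119520 / 4396998140509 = -0.00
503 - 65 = 438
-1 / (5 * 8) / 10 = -1 / 400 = -0.00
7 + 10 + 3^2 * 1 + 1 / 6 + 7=199 / 6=33.17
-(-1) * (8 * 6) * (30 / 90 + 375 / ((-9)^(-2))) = 1458016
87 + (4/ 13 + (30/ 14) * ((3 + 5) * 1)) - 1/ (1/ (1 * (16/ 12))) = 28151/ 273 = 103.12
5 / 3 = 1.67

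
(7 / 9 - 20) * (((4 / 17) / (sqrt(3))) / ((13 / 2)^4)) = -11072 * sqrt(3) / 13109499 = -0.00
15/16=0.94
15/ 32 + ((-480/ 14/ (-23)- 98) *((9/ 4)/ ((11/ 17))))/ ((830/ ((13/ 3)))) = -30182301/ 23518880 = -1.28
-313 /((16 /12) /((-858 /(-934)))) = -402831 /1868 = -215.65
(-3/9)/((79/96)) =-32/79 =-0.41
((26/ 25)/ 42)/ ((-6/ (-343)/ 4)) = 1274/ 225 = 5.66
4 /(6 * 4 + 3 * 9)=0.08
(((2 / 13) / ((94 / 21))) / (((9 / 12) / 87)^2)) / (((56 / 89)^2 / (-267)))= -5335910361 / 17108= -311895.63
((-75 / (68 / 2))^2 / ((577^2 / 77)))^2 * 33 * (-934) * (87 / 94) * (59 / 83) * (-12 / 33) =1349074406998828125 / 144455765414828525044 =0.01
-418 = -418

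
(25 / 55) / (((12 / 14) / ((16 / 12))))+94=9376 / 99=94.71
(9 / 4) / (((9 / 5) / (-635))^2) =10080625 / 36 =280017.36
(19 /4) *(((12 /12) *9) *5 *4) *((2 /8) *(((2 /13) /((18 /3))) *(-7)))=-1995 /52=-38.37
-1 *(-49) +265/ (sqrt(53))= 85.40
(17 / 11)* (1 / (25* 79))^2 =17 / 42906875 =0.00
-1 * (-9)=9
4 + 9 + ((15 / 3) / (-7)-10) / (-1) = 166 / 7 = 23.71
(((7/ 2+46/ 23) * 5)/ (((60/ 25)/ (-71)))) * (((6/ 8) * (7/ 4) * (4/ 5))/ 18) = -27335/ 576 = -47.46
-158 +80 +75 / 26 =-1953 / 26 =-75.12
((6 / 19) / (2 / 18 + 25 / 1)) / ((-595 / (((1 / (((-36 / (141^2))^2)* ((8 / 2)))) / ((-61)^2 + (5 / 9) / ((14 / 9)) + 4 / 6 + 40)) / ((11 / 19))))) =-395254161 / 534208584800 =-0.00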